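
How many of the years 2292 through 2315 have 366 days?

5

Years divisible by 4 in [2292, 2315]: 2292, 2296, 2300, 2304, 2308, 2312.
Of these, 2300 is divisible by 100 but not 400, so not leap.
Leap years: 6 − 1 = 5.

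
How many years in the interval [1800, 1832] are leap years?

8

Years divisible by 4 in [1800, 1832]: 1800, 1804, 1808, 1812, 1816, 1820, 1824, 1828, 1832.
Of these, 1800 is divisible by 100 but not 400, so not leap.
Leap years: 9 − 1 = 8.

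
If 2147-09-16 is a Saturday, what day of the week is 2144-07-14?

Count forward from the earlier date (July 14, 2144) to the later (September 16, 2147):
Day-of-year of July 14, 2144: 196.
Day-of-year of September 16, 2147: 259.
2144 has 366 days, so 366 − 196 = 170 days remain in 2144.
Full years: 2145: 365; 2146: 365. Sum = 730.
Total: 170 + 730 + 259 = 1159 days.
1159 mod 7 = 4, so 4 days before Saturday is Tuesday.

Tuesday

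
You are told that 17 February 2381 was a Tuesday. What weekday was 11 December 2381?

Friday

February 2381: 28 − 17 = 11 days remain (2381 is not a leap year, so February has 28 days).
Then 9 full months totalling 275 days.
December 1–11, 2381: 11 days.
Total: 11 + 275 + 11 = 297 days.
297 mod 7 = 3, so 3 days after Tuesday is Friday.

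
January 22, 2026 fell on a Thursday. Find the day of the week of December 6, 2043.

From January 22, 2026 to January 22, 2043: 17 years, of which 4 contain a Feb 29 — 13×365 + 4×366 = 6209 days.
January 2043: 31 − 22 = 9 days remain.
Then 10 full months totalling 303 days.
December 1–6, 2043: 6 days.
Residual: 318 days.
Total: 6527 days.
6527 mod 7 = 3, so 3 days after Thursday is Sunday.

Sunday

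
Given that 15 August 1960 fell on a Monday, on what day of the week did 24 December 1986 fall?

Day-of-year of August 15, 1960: 228.
Day-of-year of December 24, 1986: 358.
1960 has 366 days, so 366 − 228 = 138 days remain in 1960.
Full years 1961–1985: 19 common + 6 leap = 19×365 + 6×366 = 9131 days.
Total: 138 + 9131 + 358 = 9627 days.
9627 mod 7 = 2, so 2 days after Monday is Wednesday.

Wednesday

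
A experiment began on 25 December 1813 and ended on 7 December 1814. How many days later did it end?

347

Day-of-year of December 25, 1813: 359.
Day-of-year of December 7, 1814: 341.
1813 has 365 days, so 365 − 359 = 6 days remain in 1813.
Total: 6 + 341 = 347 days.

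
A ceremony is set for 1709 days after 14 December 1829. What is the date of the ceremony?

19 August 1834

Count 1709 days after December 14, 1829:
Day-of-year of December 14, 1829: 348.
Day-of-year of August 19, 1834: 231.
1829 has 365 days, so 365 − 348 = 17 days remain in 1829.
Full years: 1830: 365; 1831: 365; 1832: 366; 1833: 365. Sum = 1461.
Total: 17 + 1461 + 231 = 1709 days.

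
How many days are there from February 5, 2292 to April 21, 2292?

76

February 2292: 29 − 5 = 24 days remain (2292 is a leap year, so February has 29 days).
Then March (31): 31 days.
April 1–21, 2292: 21 days.
Total: 24 + 31 + 21 = 76 days.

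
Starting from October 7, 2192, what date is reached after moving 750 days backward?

September 18, 2190

Count 750 days before October 7, 2192:
September 2190: 30 − 18 = 12 days remain.
Then 24 full months totalling 731 days.
October 1–7, 2192: 7 days.
Total: 12 + 731 + 7 = 750 days.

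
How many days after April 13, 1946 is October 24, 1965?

7134

From April 13, 1946 to April 13, 1965: 19 years, of which 5 contain a Feb 29 — 14×365 + 5×366 = 6940 days.
April 1965: 30 − 13 = 17 days remain.
Then May (31), June (30), July (31), August (31), September (30): 31 + 30 + 31 + 31 + 30 = 153 days.
October 1–24, 1965: 24 days.
Residual: 194 days.
Total: 7134 days.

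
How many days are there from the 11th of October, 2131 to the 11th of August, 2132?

305

October 2131: 31 − 11 = 20 days remain.
Then 9 full months totalling 274 days.
August 1–11, 2132: 11 days.
Residual: 305 days.
Total: 305 days.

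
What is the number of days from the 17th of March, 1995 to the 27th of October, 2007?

4607

Day-of-year of March 17, 1995: 76.
Day-of-year of October 27, 2007: 300.
1995 has 365 days, so 365 − 76 = 289 days remain in 1995.
Full years 1996–2006: 8 common + 3 leap = 8×365 + 3×366 = 4018 days.
Total: 289 + 4018 + 300 = 4607 days.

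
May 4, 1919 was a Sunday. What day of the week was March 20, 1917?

Count forward from the earlier date (March 20, 1917) to the later (May 4, 1919):
March 20, 1917 → March 20, 1918: 365 days.
March 20, 1918 → March 20, 1919: 365 days.
March 1919: 31 − 20 = 11 days remain.
Then April (30): 30 days.
May 1–4, 1919: 4 days.
Residual: 45 days.
Total: 775 days.
775 mod 7 = 5, so 5 days before Sunday is Tuesday.

Tuesday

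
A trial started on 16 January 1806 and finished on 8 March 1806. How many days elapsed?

January 1806: 31 − 16 = 15 days remain.
Then February 1806 (28): 28 days.
March 1–8, 1806: 8 days.
Total: 15 + 28 + 8 = 51 days.

51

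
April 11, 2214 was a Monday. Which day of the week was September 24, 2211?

Tuesday

Count forward from the earlier date (September 24, 2211) to the later (April 11, 2214):
September 24, 2211 → September 24, 2212: 366 days (2212 is a leap year).
September 24, 2212 → September 24, 2213: 365 days.
September 2213: 30 − 24 = 6 days remain.
Then October (31), November (30), December (31), January (31), February 2214 (28), March (31): 31 + 30 + 31 + 31 + 28 + 31 = 182 days.
April 1–11, 2214: 11 days.
Residual: 199 days.
Total: 930 days.
930 mod 7 = 6, so 6 days before Monday is Tuesday.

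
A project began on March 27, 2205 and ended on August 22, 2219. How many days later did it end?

Day-of-year of March 27, 2205: 86.
Day-of-year of August 22, 2219: 234.
2205 has 365 days, so 365 − 86 = 279 days remain in 2205.
Full years 2206–2218: 10 common + 3 leap = 10×365 + 3×366 = 4748 days.
Total: 279 + 4748 + 234 = 5261 days.

5261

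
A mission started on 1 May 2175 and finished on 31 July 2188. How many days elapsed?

Day-of-year of May 1, 2175: 121.
Day-of-year of July 31, 2188: 213.
2175 has 365 days, so 365 − 121 = 244 days remain in 2175.
Full years 2176–2187: 9 common + 3 leap = 9×365 + 3×366 = 4383 days.
Total: 244 + 4383 + 213 = 4840 days.

4840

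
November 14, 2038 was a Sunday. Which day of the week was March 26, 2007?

Count forward from the earlier date (March 26, 2007) to the later (November 14, 2038):
From March 26, 2007 to March 26, 2038: 31 years, of which 8 contain a Feb 29 — 23×365 + 8×366 = 11323 days.
March 2038: 31 − 26 = 5 days remain.
Then April (30), May (31), June (30), July (31), August (31), September (30), October (31): 30 + 31 + 30 + 31 + 31 + 30 + 31 = 214 days.
November 1–14, 2038: 14 days.
Residual: 233 days.
Total: 11556 days.
11556 mod 7 = 6, so 6 days before Sunday is Monday.

Monday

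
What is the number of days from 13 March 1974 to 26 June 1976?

836

Day-of-year of March 13, 1974: 72.
Day-of-year of June 26, 1976: 178.
1974 has 365 days, so 365 − 72 = 293 days remain in 1974.
Full years: 1975: 365. Sum = 365.
Total: 293 + 365 + 178 = 836 days.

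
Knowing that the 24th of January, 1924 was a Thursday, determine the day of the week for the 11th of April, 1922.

Count forward from the earlier date (April 11, 1922) to the later (January 24, 1924):
Day-of-year of April 11, 1922: 101.
Day-of-year of January 24, 1924: 24.
1922 has 365 days, so 365 − 101 = 264 days remain in 1922.
Full years: 1923: 365. Sum = 365.
Total: 264 + 365 + 24 = 653 days.
653 mod 7 = 2, so 2 days before Thursday is Tuesday.

Tuesday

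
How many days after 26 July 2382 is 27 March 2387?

1705

July 26, 2382 → July 26, 2383: 365 days.
July 26, 2383 → July 26, 2384: 366 days (2384 is a leap year).
July 26, 2384 → July 26, 2385: 365 days.
July 26, 2385 → July 26, 2386: 365 days.
July 2386: 31 − 26 = 5 days remain.
Then August (31), September (30), October (31), November (30), December (31), January (31), February 2387 (28): 31 + 30 + 31 + 30 + 31 + 31 + 28 = 212 days.
March 1–27, 2387: 27 days.
Residual: 244 days.
Total: 1705 days.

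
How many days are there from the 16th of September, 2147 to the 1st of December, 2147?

September 2147: 30 − 16 = 14 days remain.
Then October (31), November (30): 31 + 30 = 61 days.
December 1, 2147: 1 day.
Total: 14 + 61 + 1 = 76 days.

76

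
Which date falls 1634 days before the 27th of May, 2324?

the 6th of December, 2319

Count 1634 days before May 27, 2324:
Day-of-year of December 6, 2319: 340.
Day-of-year of May 27, 2324: 148.
2319 has 365 days, so 365 − 340 = 25 days remain in 2319.
Full years: 2320: 366; 2321: 365; 2322: 365; 2323: 365. Sum = 1461.
Total: 25 + 1461 + 148 = 1634 days.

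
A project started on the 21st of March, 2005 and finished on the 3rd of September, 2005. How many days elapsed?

March 2005: 31 − 21 = 10 days remain.
Then April (30), May (31), June (30), July (31), August (31): 30 + 31 + 30 + 31 + 31 = 153 days.
September 1–3, 2005: 3 days.
Total: 10 + 153 + 3 = 166 days.

166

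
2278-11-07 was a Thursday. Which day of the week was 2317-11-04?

From November 7, 2278 to November 7, 2316: 38 years, of which 9 contain a Feb 29 — 29×365 + 9×366 = 13879 days.
(2300 is not a leap year (divisible by 100 but not 400).)
November 2316: 30 − 7 = 23 days remain.
Then 11 full months totalling 335 days.
November 1–4, 2317: 4 days.
Residual: 362 days.
Total: 14241 days.
14241 mod 7 = 3, so 3 days after Thursday is Sunday.

Sunday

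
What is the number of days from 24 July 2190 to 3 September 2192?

July 2190: 31 − 24 = 7 days remain.
Then 25 full months totalling 762 days.
September 1–3, 2192: 3 days.
Total: 7 + 762 + 3 = 772 days.

772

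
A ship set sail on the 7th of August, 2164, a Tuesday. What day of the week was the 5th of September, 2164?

Wednesday

August 2164: 31 − 7 = 24 days remain.
September 1–5, 2164: 5 days.
Total: 24 + 5 = 29 days.
29 mod 7 = 1, so 1 day after Tuesday is Wednesday.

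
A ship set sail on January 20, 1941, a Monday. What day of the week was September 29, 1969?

Monday

Day-of-year of January 20, 1941: 20.
Day-of-year of September 29, 1969: 272.
1941 has 365 days, so 365 − 20 = 345 days remain in 1941.
Full years 1942–1968: 20 common + 7 leap = 20×365 + 7×366 = 9862 days.
Total: 345 + 9862 + 272 = 10479 days.
10479 is a multiple of 7, so September 29, 1969 falls on the same weekday: Monday.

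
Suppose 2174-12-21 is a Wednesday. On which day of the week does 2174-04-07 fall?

Thursday

Count forward from the earlier date (April 7, 2174) to the later (December 21, 2174):
April 2174: 30 − 7 = 23 days remain.
Then May (31), June (30), July (31), August (31), September (30), October (31), November (30): 31 + 30 + 31 + 31 + 30 + 31 + 30 = 214 days.
December 1–21, 2174: 21 days.
Total: 23 + 214 + 21 = 258 days.
258 mod 7 = 6, so 6 days before Wednesday is Thursday.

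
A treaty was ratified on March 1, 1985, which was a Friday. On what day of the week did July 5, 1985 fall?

March 1985: 31 − 1 = 30 days remain.
Then April (30), May (31), June (30): 30 + 31 + 30 = 91 days.
July 1–5, 1985: 5 days.
Total: 30 + 91 + 5 = 126 days.
126 is a multiple of 7, so July 5, 1985 falls on the same weekday: Friday.

Friday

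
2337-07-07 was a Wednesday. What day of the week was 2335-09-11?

Wednesday

Count forward from the earlier date (September 11, 2335) to the later (July 7, 2337):
Day-of-year of September 11, 2335: 254.
Day-of-year of July 7, 2337: 188.
2335 has 365 days, so 365 − 254 = 111 days remain in 2335.
Full years: 2336: 366. Sum = 366.
Total: 111 + 366 + 188 = 665 days.
665 is a multiple of 7, so 2335-09-11 falls on the same weekday: Wednesday.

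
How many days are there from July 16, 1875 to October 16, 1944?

Day-of-year of July 16, 1875: 197.
Day-of-year of October 16, 1944: 290.
1875 has 365 days, so 365 − 197 = 168 days remain in 1875.
Full years 1876–1943: 52 common + 16 leap = 52×365 + 16×366 = 24836 days.
Total: 168 + 24836 + 290 = 25294 days.

25294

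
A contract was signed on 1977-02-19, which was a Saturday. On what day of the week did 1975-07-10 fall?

Thursday

Count forward from the earlier date (July 10, 1975) to the later (February 19, 1977):
July 1975: 31 − 10 = 21 days remain.
Then 18 full months totalling 550 days.
February 1–19, 1977: 19 days (1977 is not a leap year).
Total: 21 + 550 + 19 = 590 days.
590 mod 7 = 2, so 2 days before Saturday is Thursday.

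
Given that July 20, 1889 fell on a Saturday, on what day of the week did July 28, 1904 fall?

Thursday

From July 20, 1889 to July 20, 1904: 15 years, of which 3 contain a Feb 29 — 12×365 + 3×366 = 5478 days.
(1900 is not a leap year (divisible by 100 but not 400).)
Within July 1904: 28 − 20 = 8 days.
Total: 5486 days.
5486 mod 7 = 5, so 5 days after Saturday is Thursday.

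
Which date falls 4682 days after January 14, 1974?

November 9, 1986

Count 4682 days after January 14, 1974:
From January 14, 1974 to January 14, 1986: 12 years, of which 3 contain a Feb 29 — 9×365 + 3×366 = 4383 days.
January 1986: 31 − 14 = 17 days remain.
Then 9 full months totalling 273 days.
November 1–9, 1986: 9 days.
Residual: 299 days.
Total: 4682 days.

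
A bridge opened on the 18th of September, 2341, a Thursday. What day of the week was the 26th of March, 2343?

September 18, 2341 → September 18, 2342: 365 days.
September 2342: 30 − 18 = 12 days remain.
Then October (31), November (30), December (31), January (31), February 2343 (28): 31 + 30 + 31 + 31 + 28 = 151 days.
March 1–26, 2343: 26 days.
Residual: 189 days.
Total: 554 days.
554 mod 7 = 1, so 1 day after Thursday is Friday.

Friday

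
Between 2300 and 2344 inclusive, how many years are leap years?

Years divisible by 4 in [2300, 2344]: 2300, 2304, 2308, 2312, 2316, 2320, 2324, 2328, 2332, 2336, 2340, 2344.
Of these, 2300 is divisible by 100 but not 400, so not leap.
Leap years: 12 − 1 = 11.

11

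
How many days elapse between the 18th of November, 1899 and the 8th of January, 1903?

1146

Day-of-year of November 18, 1899: 322.
Day-of-year of January 8, 1903: 8.
1899 has 365 days, so 365 − 322 = 43 days remain in 1899.
Full years: 1900: 365; 1901: 365; 1902: 365. Sum = 1095.
Total: 43 + 1095 + 8 = 1146 days.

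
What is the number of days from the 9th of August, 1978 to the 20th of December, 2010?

Day-of-year of August 9, 1978: 221.
Day-of-year of December 20, 2010: 354.
1978 has 365 days, so 365 − 221 = 144 days remain in 1978.
Full years 1979–2009: 23 common + 8 leap = 23×365 + 8×366 = 11323 days.
Total: 144 + 11323 + 354 = 11821 days.

11821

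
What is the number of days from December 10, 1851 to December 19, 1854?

1105

December 10, 1851 → December 10, 1852: 366 days (1852 is a leap year).
December 10, 1852 → December 10, 1853: 365 days.
December 10, 1853 → December 10, 1854: 365 days.
Within December 1854: 19 − 10 = 9 days.
Total: 1105 days.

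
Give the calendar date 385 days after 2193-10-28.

2194-11-17

Count 385 days after October 28, 2193:
October 2193: 31 − 28 = 3 days remain.
Then 12 full months totalling 365 days.
November 1–17, 2194: 17 days.
Total: 3 + 365 + 17 = 385 days.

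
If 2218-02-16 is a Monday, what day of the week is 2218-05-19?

February 2218: 28 − 16 = 12 days remain (2218 is not a leap year, so February has 28 days).
Then March (31), April (30): 31 + 30 = 61 days.
May 1–19, 2218: 19 days.
Total: 12 + 61 + 19 = 92 days.
92 mod 7 = 1, so 1 day after Monday is Tuesday.

Tuesday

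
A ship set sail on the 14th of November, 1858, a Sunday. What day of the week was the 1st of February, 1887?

Tuesday

From November 14, 1858 to November 14, 1886: 28 years, of which 7 contain a Feb 29 — 21×365 + 7×366 = 10227 days.
November 1886: 30 − 14 = 16 days remain.
Then December (31), January (31): 31 + 31 = 62 days.
February 1, 1887: 1 day (1887 is not a leap year).
Residual: 79 days.
Total: 10306 days.
10306 mod 7 = 2, so 2 days after Sunday is Tuesday.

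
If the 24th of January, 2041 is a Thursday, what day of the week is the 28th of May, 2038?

Friday

Count forward from the earlier date (May 28, 2038) to the later (January 24, 2041):
May 28, 2038 → May 28, 2039: 365 days.
May 28, 2039 → May 28, 2040: 366 days (2040 is a leap year).
May 2040: 31 − 28 = 3 days remain.
Then June (30), July (31), August (31), September (30), October (31), November (30), December (31): 30 + 31 + 31 + 30 + 31 + 30 + 31 = 214 days.
January 1–24, 2041: 24 days.
Residual: 241 days.
Total: 972 days.
972 mod 7 = 6, so 6 days before Thursday is Friday.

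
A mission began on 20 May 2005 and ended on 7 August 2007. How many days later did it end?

Day-of-year of May 20, 2005: 140.
Day-of-year of August 7, 2007: 219.
2005 has 365 days, so 365 − 140 = 225 days remain in 2005.
Full years: 2006: 365. Sum = 365.
Total: 225 + 365 + 219 = 809 days.

809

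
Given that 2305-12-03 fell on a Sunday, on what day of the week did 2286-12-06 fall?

Count forward from the earlier date (December 6, 2286) to the later (December 3, 2305):
From December 6, 2286 to December 6, 2304: 18 years, of which 4 contain a Feb 29 — 14×365 + 4×366 = 6574 days.
(2300 is not a leap year (divisible by 100 but not 400).)
December 2304: 31 − 6 = 25 days remain.
Then 11 full months totalling 334 days.
December 1–3, 2305: 3 days.
Residual: 362 days.
Total: 6936 days.
6936 mod 7 = 6, so 6 days before Sunday is Monday.

Monday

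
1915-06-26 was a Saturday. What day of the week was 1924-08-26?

Tuesday

Day-of-year of June 26, 1915: 177.
Day-of-year of August 26, 1924: 239.
1915 has 365 days, so 365 − 177 = 188 days remain in 1915.
Full years 1916–1923: 6 common + 2 leap = 6×365 + 2×366 = 2922 days.
Total: 188 + 2922 + 239 = 3349 days.
3349 mod 7 = 3, so 3 days after Saturday is Tuesday.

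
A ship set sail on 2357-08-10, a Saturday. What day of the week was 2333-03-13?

Count forward from the earlier date (March 13, 2333) to the later (August 10, 2357):
Day-of-year of March 13, 2333: 72.
Day-of-year of August 10, 2357: 222.
2333 has 365 days, so 365 − 72 = 293 days remain in 2333.
Full years 2334–2356: 17 common + 6 leap = 17×365 + 6×366 = 8401 days.
Total: 293 + 8401 + 222 = 8916 days.
8916 mod 7 = 5, so 5 days before Saturday is Monday.

Monday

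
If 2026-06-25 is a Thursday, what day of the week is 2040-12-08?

Day-of-year of June 25, 2026: 176.
Day-of-year of December 8, 2040: 343.
2026 has 365 days, so 365 − 176 = 189 days remain in 2026.
Full years 2027–2039: 10 common + 3 leap = 10×365 + 3×366 = 4748 days.
Total: 189 + 4748 + 343 = 5280 days.
5280 mod 7 = 2, so 2 days after Thursday is Saturday.

Saturday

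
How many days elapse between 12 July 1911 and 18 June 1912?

342

July 1911: 31 − 12 = 19 days remain.
Then 10 full months totalling 305 days.
June 1–18, 1912: 18 days.
Residual: 342 days.
Total: 342 days.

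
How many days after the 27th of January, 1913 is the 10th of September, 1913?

January 1913: 31 − 27 = 4 days remain.
Then February 1913 (28), March (31), April (30), May (31), June (30), July (31), August (31): 28 + 31 + 30 + 31 + 30 + 31 + 31 = 212 days.
September 1–10, 1913: 10 days.
Total: 4 + 212 + 10 = 226 days.

226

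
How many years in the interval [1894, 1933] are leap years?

9

Years divisible by 4 in [1894, 1933]: 1896, 1900, 1904, 1908, 1912, 1916, 1920, 1924, 1928, 1932.
Of these, 1900 is divisible by 100 but not 400, so not leap.
Leap years: 10 − 1 = 9.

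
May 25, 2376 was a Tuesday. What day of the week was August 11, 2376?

May 2376: 31 − 25 = 6 days remain.
Then June (30), July (31): 30 + 31 = 61 days.
August 1–11, 2376: 11 days.
Total: 6 + 61 + 11 = 78 days.
78 mod 7 = 1, so 1 day after Tuesday is Wednesday.

Wednesday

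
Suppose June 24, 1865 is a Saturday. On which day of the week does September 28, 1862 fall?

Sunday

Count forward from the earlier date (September 28, 1862) to the later (June 24, 1865):
September 28, 1862 → September 28, 1863: 365 days.
September 28, 1863 → September 28, 1864: 366 days (1864 is a leap year).
September 1864: 30 − 28 = 2 days remain.
Then October (31), November (30), December (31), January (31), February 1865 (28), March (31), April (30), May (31): 31 + 30 + 31 + 31 + 28 + 31 + 30 + 31 = 243 days.
June 1–24, 1865: 24 days.
Residual: 269 days.
Total: 1000 days.
1000 mod 7 = 6, so 6 days before Saturday is Sunday.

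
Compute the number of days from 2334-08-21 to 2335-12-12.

478

August 2334: 31 − 21 = 10 days remain.
Then 15 full months totalling 456 days.
December 1–12, 2335: 12 days.
Total: 10 + 456 + 12 = 478 days.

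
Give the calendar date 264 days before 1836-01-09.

1835-04-20

Count 264 days before January 9, 1836:
April 1835: 30 − 20 = 10 days remain.
Then May (31), June (30), July (31), August (31), September (30), October (31), November (30), December (31): 31 + 30 + 31 + 31 + 30 + 31 + 30 + 31 = 245 days.
January 1–9, 1836: 9 days.
Total: 10 + 245 + 9 = 264 days.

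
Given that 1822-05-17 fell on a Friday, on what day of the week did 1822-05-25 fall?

Within May 1822: 25 − 17 = 8 days.
8 mod 7 = 1, so 1 day after Friday is Saturday.

Saturday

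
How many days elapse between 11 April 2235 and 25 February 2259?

8721

Day-of-year of April 11, 2235: 101.
Day-of-year of February 25, 2259: 56.
2235 has 365 days, so 365 − 101 = 264 days remain in 2235.
Full years 2236–2258: 17 common + 6 leap = 17×365 + 6×366 = 8401 days.
Total: 264 + 8401 + 56 = 8721 days.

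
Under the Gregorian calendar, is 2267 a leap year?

No

2267 is not a leap year.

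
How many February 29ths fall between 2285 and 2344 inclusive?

14

Years divisible by 4: 2288, 2292, …, 2344 — 15 in all.
Of these, 2300 is divisible by 100 but not 400, so not leap.
Leap years: 15 − 1 = 14.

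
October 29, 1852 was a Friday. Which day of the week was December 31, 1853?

Day-of-year of October 29, 1852: 303.
Day-of-year of December 31, 1853: 365.
1852 has 366 days, so 366 − 303 = 63 days remain in 1852.
Total: 63 + 365 = 428 days.
428 mod 7 = 1, so 1 day after Friday is Saturday.

Saturday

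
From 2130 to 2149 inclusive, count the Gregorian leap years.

5

Years divisible by 4 in [2130, 2149]: 2132, 2136, 2140, 2144, 2148.
No century exceptions apply. Count: 5.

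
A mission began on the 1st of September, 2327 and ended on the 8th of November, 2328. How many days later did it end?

434

Day-of-year of September 1, 2327: 244.
Day-of-year of November 8, 2328: 313.
2327 has 365 days, so 365 − 244 = 121 days remain in 2327.
Total: 121 + 313 = 434 days.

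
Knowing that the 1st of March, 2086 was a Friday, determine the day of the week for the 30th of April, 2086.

March 2086: 31 − 1 = 30 days remain.
April 1–30, 2086: 30 days.
Total: 30 + 30 = 60 days.
60 mod 7 = 4, so 4 days after Friday is Tuesday.

Tuesday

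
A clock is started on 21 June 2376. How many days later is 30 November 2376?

June 2376: 30 − 21 = 9 days remain.
Then July (31), August (31), September (30), October (31): 31 + 31 + 30 + 31 = 123 days.
November 1–30, 2376: 30 days.
Total: 9 + 123 + 30 = 162 days.

162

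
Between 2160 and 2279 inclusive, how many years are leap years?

29

Years divisible by 4: 2160, 2164, …, 2276 — 30 in all.
Of these, 2200 is divisible by 100 but not 400, so not leap.
Leap years: 30 − 1 = 29.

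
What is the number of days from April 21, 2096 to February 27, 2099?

Day-of-year of April 21, 2096: 112.
Day-of-year of February 27, 2099: 58.
2096 has 366 days, so 366 − 112 = 254 days remain in 2096.
Full years: 2097: 365; 2098: 365. Sum = 730.
Total: 254 + 730 + 58 = 1042 days.

1042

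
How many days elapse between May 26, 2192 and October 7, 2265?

Day-of-year of May 26, 2192: 147.
Day-of-year of October 7, 2265: 280.
2192 has 366 days, so 366 − 147 = 219 days remain in 2192.
Full years 2193–2264: 55 common + 17 leap = 55×365 + 17×366 = 26297 days.
Total: 219 + 26297 + 280 = 26796 days.

26796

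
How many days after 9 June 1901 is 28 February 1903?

629

June 1901: 30 − 9 = 21 days remain.
Then 19 full months totalling 580 days.
February 1–28, 1903: 28 days (1903 is not a leap year).
Total: 21 + 580 + 28 = 629 days.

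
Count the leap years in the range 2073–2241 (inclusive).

Years divisible by 4: 2076, 2080, …, 2240 — 42 in all.
Of these, 2100, 2200 are divisible by 100 but not 400, so not leap.
Leap years: 42 − 2 = 40.

40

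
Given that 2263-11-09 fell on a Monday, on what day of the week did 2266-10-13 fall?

November 9, 2263 → November 9, 2264: 366 days (2264 is a leap year).
November 9, 2264 → November 9, 2265: 365 days.
November 2265: 30 − 9 = 21 days remain.
Then 10 full months totalling 304 days.
October 1–13, 2266: 13 days.
Residual: 338 days.
Total: 1069 days.
1069 mod 7 = 5, so 5 days after Monday is Saturday.

Saturday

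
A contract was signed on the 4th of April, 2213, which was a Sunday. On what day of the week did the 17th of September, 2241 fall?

Day-of-year of April 4, 2213: 94.
Day-of-year of September 17, 2241: 260.
2213 has 365 days, so 365 − 94 = 271 days remain in 2213.
Full years 2214–2240: 20 common + 7 leap = 20×365 + 7×366 = 9862 days.
Total: 271 + 9862 + 260 = 10393 days.
10393 mod 7 = 5, so 5 days after Sunday is Friday.

Friday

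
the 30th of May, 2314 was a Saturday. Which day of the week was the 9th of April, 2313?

Wednesday

Count forward from the earlier date (April 9, 2313) to the later (May 30, 2314):
April 9, 2313 → April 9, 2314: 365 days.
April 2314: 30 − 9 = 21 days remain.
May 1–30, 2314: 30 days.
Residual: 51 days.
Total: 416 days.
416 mod 7 = 3, so 3 days before Saturday is Wednesday.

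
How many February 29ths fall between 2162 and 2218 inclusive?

13

Years divisible by 4: 2164, 2168, …, 2216 — 14 in all.
Of these, 2200 is divisible by 100 but not 400, so not leap.
Leap years: 14 − 1 = 13.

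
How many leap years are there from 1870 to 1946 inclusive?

Years divisible by 4: 1872, 1876, …, 1944 — 19 in all.
Of these, 1900 is divisible by 100 but not 400, so not leap.
Leap years: 19 − 1 = 18.

18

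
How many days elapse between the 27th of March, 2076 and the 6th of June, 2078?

801

March 27, 2076 → March 27, 2077: 365 days.
March 27, 2077 → March 27, 2078: 365 days.
March 2078: 31 − 27 = 4 days remain.
Then April (30), May (31): 30 + 31 = 61 days.
June 1–6, 2078: 6 days.
Residual: 71 days.
Total: 801 days.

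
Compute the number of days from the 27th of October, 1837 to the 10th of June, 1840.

October 27, 1837 → October 27, 1838: 365 days.
October 27, 1838 → October 27, 1839: 365 days.
October 1839: 31 − 27 = 4 days remain.
Then November (30), December (31), January (31), February 1840 (29), March (31), April (30), May (31): 30 + 31 + 31 + 29 + 31 + 30 + 31 = 213 days.
June 1–10, 1840: 10 days.
Residual: 227 days.
Total: 957 days.

957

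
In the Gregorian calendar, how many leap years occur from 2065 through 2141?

18

Years divisible by 4: 2068, 2072, …, 2140 — 19 in all.
Of these, 2100 is divisible by 100 but not 400, so not leap.
Leap years: 19 − 1 = 18.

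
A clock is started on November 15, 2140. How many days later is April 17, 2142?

November 15, 2140 → November 15, 2141: 365 days.
November 2141: 30 − 15 = 15 days remain.
Then December (31), January (31), February 2142 (28), March (31): 31 + 31 + 28 + 31 = 121 days.
April 1–17, 2142: 17 days.
Residual: 153 days.
Total: 518 days.

518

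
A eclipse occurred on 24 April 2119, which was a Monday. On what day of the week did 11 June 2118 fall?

Count forward from the earlier date (June 11, 2118) to the later (April 24, 2119):
Day-of-year of June 11, 2118: 162.
Day-of-year of April 24, 2119: 114.
2118 has 365 days, so 365 − 162 = 203 days remain in 2118.
Total: 203 + 114 = 317 days.
317 mod 7 = 2, so 2 days before Monday is Saturday.

Saturday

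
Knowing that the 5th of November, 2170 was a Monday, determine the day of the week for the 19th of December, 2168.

Count forward from the earlier date (December 19, 2168) to the later (November 5, 2170):
December 2168: 31 − 19 = 12 days remain.
Then 22 full months totalling 669 days.
November 1–5, 2170: 5 days.
Total: 12 + 669 + 5 = 686 days.
686 is a multiple of 7, so the 19th of December, 2168 falls on the same weekday: Monday.

Monday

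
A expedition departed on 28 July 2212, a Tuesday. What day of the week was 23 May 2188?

Count forward from the earlier date (May 23, 2188) to the later (July 28, 2212):
From May 23, 2188 to May 23, 2212: 24 years, of which 5 contain a Feb 29 — 19×365 + 5×366 = 8765 days.
(2200 is not a leap year (divisible by 100 but not 400).)
May 2212: 31 − 23 = 8 days remain.
Then June (30): 30 days.
July 1–28, 2212: 28 days.
Residual: 66 days.
Total: 8831 days.
8831 mod 7 = 4, so 4 days before Tuesday is Friday.

Friday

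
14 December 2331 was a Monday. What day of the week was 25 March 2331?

Wednesday

Count forward from the earlier date (March 25, 2331) to the later (December 14, 2331):
March 2331: 31 − 25 = 6 days remain.
Then April (30), May (31), June (30), July (31), August (31), September (30), October (31), November (30): 30 + 31 + 30 + 31 + 31 + 30 + 31 + 30 = 244 days.
December 1–14, 2331: 14 days.
Total: 6 + 244 + 14 = 264 days.
264 mod 7 = 5, so 5 days before Monday is Wednesday.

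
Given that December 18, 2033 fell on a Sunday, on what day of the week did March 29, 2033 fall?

Tuesday

Count forward from the earlier date (March 29, 2033) to the later (December 18, 2033):
March 2033: 31 − 29 = 2 days remain.
Then April (30), May (31), June (30), July (31), August (31), September (30), October (31), November (30): 30 + 31 + 30 + 31 + 31 + 30 + 31 + 30 = 244 days.
December 1–18, 2033: 18 days.
Total: 2 + 244 + 18 = 264 days.
264 mod 7 = 5, so 5 days before Sunday is Tuesday.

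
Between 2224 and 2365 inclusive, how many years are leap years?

35

Years divisible by 4: 2224, 2228, …, 2364 — 36 in all.
Of these, 2300 is divisible by 100 but not 400, so not leap.
Leap years: 36 − 1 = 35.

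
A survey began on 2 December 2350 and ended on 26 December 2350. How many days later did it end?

Within December 2350: 26 − 2 = 24 days.

24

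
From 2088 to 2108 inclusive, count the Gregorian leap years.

5

Years divisible by 4 in [2088, 2108]: 2088, 2092, 2096, 2100, 2104, 2108.
Of these, 2100 is divisible by 100 but not 400, so not leap.
Leap years: 6 − 1 = 5.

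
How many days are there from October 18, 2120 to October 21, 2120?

Within October 2120: 21 − 18 = 3 days.

3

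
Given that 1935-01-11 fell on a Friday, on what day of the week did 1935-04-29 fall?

January 1935: 31 − 11 = 20 days remain.
Then February 1935 (28), March (31): 28 + 31 = 59 days.
April 1–29, 1935: 29 days.
Total: 20 + 59 + 29 = 108 days.
108 mod 7 = 3, so 3 days after Friday is Monday.

Monday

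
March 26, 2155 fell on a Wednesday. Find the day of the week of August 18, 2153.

Saturday

Count forward from the earlier date (August 18, 2153) to the later (March 26, 2155):
August 18, 2153 → August 18, 2154: 365 days.
August 2154: 31 − 18 = 13 days remain.
Then September (30), October (31), November (30), December (31), January (31), February 2155 (28): 30 + 31 + 30 + 31 + 31 + 28 = 181 days.
March 1–26, 2155: 26 days.
Residual: 220 days.
Total: 585 days.
585 mod 7 = 4, so 4 days before Wednesday is Saturday.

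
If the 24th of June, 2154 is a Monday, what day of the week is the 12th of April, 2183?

Saturday

From June 24, 2154 to June 24, 2182: 28 years, of which 7 contain a Feb 29 — 21×365 + 7×366 = 10227 days.
June 2182: 30 − 24 = 6 days remain.
Then 9 full months totalling 274 days.
April 1–12, 2183: 12 days.
Residual: 292 days.
Total: 10519 days.
10519 mod 7 = 5, so 5 days after Monday is Saturday.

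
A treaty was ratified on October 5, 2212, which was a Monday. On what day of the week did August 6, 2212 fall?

Thursday

Count forward from the earlier date (August 6, 2212) to the later (October 5, 2212):
August 2212: 31 − 6 = 25 days remain.
Then September (30): 30 days.
October 1–5, 2212: 5 days.
Total: 25 + 30 + 5 = 60 days.
60 mod 7 = 4, so 4 days before Monday is Thursday.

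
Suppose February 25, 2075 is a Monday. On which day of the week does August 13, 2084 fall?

From February 25, 2075 to February 25, 2084: 9 years, of which 2 contain a Feb 29 — 7×365 + 2×366 = 3287 days.
February 2084: 29 − 25 = 4 days remain (2084 is a leap year, so February has 29 days).
Then March (31), April (30), May (31), June (30), July (31): 31 + 30 + 31 + 30 + 31 = 153 days.
August 1–13, 2084: 13 days.
Residual: 170 days.
Total: 3457 days.
3457 mod 7 = 6, so 6 days after Monday is Sunday.

Sunday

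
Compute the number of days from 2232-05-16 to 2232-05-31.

15

Within May 2232: 31 − 16 = 15 days.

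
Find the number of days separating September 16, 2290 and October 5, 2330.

Day-of-year of September 16, 2290: 259.
Day-of-year of October 5, 2330: 278.
2290 has 365 days, so 365 − 259 = 106 days remain in 2290.
Full years 2291–2329: 30 common + 9 leap = 30×365 + 9×366 = 14244 days.
Total: 106 + 14244 + 278 = 14628 days.

14628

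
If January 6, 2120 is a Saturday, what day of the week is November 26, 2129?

From January 6, 2120 to January 6, 2129: 9 years, of which 3 contain a Feb 29 — 6×365 + 3×366 = 3288 days.
January 2129: 31 − 6 = 25 days remain.
Then 9 full months totalling 273 days.
November 1–26, 2129: 26 days.
Residual: 324 days.
Total: 3612 days.
3612 is a multiple of 7, so November 26, 2129 falls on the same weekday: Saturday.

Saturday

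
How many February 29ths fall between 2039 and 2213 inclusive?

Years divisible by 4: 2040, 2044, …, 2212 — 44 in all.
Of these, 2100, 2200 are divisible by 100 but not 400, so not leap.
Leap years: 44 − 2 = 42.

42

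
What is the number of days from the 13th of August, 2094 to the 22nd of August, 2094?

Within August 2094: 22 − 13 = 9 days.

9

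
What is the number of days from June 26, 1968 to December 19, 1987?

From June 26, 1968 to June 26, 1987: 19 years, of which 4 contain a Feb 29 — 15×365 + 4×366 = 6939 days.
June 1987: 30 − 26 = 4 days remain.
Then July (31), August (31), September (30), October (31), November (30): 31 + 31 + 30 + 31 + 30 = 153 days.
December 1–19, 1987: 19 days.
Residual: 176 days.
Total: 7115 days.

7115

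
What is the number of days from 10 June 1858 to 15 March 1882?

Day-of-year of June 10, 1858: 161.
Day-of-year of March 15, 1882: 74.
1858 has 365 days, so 365 − 161 = 204 days remain in 1858.
Full years 1859–1881: 17 common + 6 leap = 17×365 + 6×366 = 8401 days.
Total: 204 + 8401 + 74 = 8679 days.

8679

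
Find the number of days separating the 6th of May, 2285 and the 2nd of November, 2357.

From May 6, 2285 to May 6, 2357: 72 years, of which 17 contain a Feb 29 — 55×365 + 17×366 = 26297 days.
(2300 is not a leap year (divisible by 100 but not 400).)
May 2357: 31 − 6 = 25 days remain.
Then June (30), July (31), August (31), September (30), October (31): 30 + 31 + 31 + 30 + 31 = 153 days.
November 1–2, 2357: 2 days.
Residual: 180 days.
Total: 26477 days.

26477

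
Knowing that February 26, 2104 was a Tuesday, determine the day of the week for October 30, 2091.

Count forward from the earlier date (October 30, 2091) to the later (February 26, 2104):
Day-of-year of October 30, 2091: 303.
Day-of-year of February 26, 2104: 57.
2091 has 365 days, so 365 − 303 = 62 days remain in 2091.
Full years 2092–2103: 10 common + 2 leap = 10×365 + 2×366 = 4382 days.
Total: 62 + 4382 + 57 = 4501 days.
4501 is a multiple of 7, so October 30, 2091 falls on the same weekday: Tuesday.

Tuesday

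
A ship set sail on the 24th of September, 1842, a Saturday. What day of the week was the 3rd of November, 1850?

From September 24, 1842 to September 24, 1850: 8 years, of which 2 contain a Feb 29 — 6×365 + 2×366 = 2922 days.
September 1850: 30 − 24 = 6 days remain.
Then October (31): 31 days.
November 1–3, 1850: 3 days.
Residual: 40 days.
Total: 2962 days.
2962 mod 7 = 1, so 1 day after Saturday is Sunday.

Sunday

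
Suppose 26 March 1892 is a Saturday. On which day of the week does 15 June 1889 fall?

Count forward from the earlier date (June 15, 1889) to the later (March 26, 1892):
Day-of-year of June 15, 1889: 166.
Day-of-year of March 26, 1892: 86.
1889 has 365 days, so 365 − 166 = 199 days remain in 1889.
Full years: 1890: 365; 1891: 365. Sum = 730.
Total: 199 + 730 + 86 = 1015 days.
1015 is a multiple of 7, so 15 June 1889 falls on the same weekday: Saturday.

Saturday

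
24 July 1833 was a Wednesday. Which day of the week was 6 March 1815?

Count forward from the earlier date (March 6, 1815) to the later (July 24, 1833):
Day-of-year of March 6, 1815: 65.
Day-of-year of July 24, 1833: 205.
1815 has 365 days, so 365 − 65 = 300 days remain in 1815.
Full years 1816–1832: 12 common + 5 leap = 12×365 + 5×366 = 6210 days.
Total: 300 + 6210 + 205 = 6715 days.
6715 mod 7 = 2, so 2 days before Wednesday is Monday.

Monday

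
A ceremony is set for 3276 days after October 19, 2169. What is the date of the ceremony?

October 8, 2178

Count 3276 days after October 19, 2169:
From October 19, 2169 to October 19, 2177: 8 years, of which 2 contain a Feb 29 — 6×365 + 2×366 = 2922 days.
October 2177: 31 − 19 = 12 days remain.
Then 11 full months totalling 334 days.
October 1–8, 2178: 8 days.
Residual: 354 days.
Total: 3276 days.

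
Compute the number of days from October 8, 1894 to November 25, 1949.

20136

Day-of-year of October 8, 1894: 281.
Day-of-year of November 25, 1949: 329.
1894 has 365 days, so 365 − 281 = 84 days remain in 1894.
Full years 1895–1948: 41 common + 13 leap = 41×365 + 13×366 = 19723 days.
Total: 84 + 19723 + 329 = 20136 days.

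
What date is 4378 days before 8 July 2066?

13 July 2054

Count 4378 days before July 8, 2066:
Day-of-year of July 13, 2054: 194.
Day-of-year of July 8, 2066: 189.
2054 has 365 days, so 365 − 194 = 171 days remain in 2054.
Full years 2055–2065: 8 common + 3 leap = 8×365 + 3×366 = 4018 days.
Total: 171 + 4018 + 189 = 4378 days.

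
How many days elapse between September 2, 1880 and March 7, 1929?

17717

From September 2, 1880 to September 2, 1928: 48 years, of which 11 contain a Feb 29 — 37×365 + 11×366 = 17531 days.
(1900 is not a leap year (divisible by 100 but not 400).)
September 1928: 30 − 2 = 28 days remain.
Then October (31), November (30), December (31), January (31), February 1929 (28): 31 + 30 + 31 + 31 + 28 = 151 days.
March 1–7, 1929: 7 days.
Residual: 186 days.
Total: 17717 days.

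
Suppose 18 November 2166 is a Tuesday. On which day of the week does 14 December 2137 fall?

Count forward from the earlier date (December 14, 2137) to the later (November 18, 2166):
Day-of-year of December 14, 2137: 348.
Day-of-year of November 18, 2166: 322.
2137 has 365 days, so 365 − 348 = 17 days remain in 2137.
Full years 2138–2165: 21 common + 7 leap = 21×365 + 7×366 = 10227 days.
Total: 17 + 10227 + 322 = 10566 days.
10566 mod 7 = 3, so 3 days before Tuesday is Saturday.

Saturday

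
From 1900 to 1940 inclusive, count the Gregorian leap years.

10

Years divisible by 4 in [1900, 1940]: 1900, 1904, 1908, 1912, 1916, 1920, 1924, 1928, 1932, 1936, 1940.
Of these, 1900 is divisible by 100 but not 400, so not leap.
Leap years: 11 − 1 = 10.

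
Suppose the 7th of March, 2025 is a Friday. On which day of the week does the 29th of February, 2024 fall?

Count forward from the earlier date (February 29, 2024) to the later (March 7, 2025):
February 2024: 29 − 29 = 0 days remain (2024 is a leap year, so February has 29 days).
Then 12 full months totalling 365 days.
March 1–7, 2025: 7 days.
Residual: 372 days.
Total: 372 days.
372 mod 7 = 1, so 1 day before Friday is Thursday.

Thursday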